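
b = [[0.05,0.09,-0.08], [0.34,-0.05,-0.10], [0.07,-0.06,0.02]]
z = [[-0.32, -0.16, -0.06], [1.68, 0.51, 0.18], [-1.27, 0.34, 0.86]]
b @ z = [[0.24,0.01,-0.06],[-0.07,-0.11,-0.12],[-0.15,-0.04,0.00]]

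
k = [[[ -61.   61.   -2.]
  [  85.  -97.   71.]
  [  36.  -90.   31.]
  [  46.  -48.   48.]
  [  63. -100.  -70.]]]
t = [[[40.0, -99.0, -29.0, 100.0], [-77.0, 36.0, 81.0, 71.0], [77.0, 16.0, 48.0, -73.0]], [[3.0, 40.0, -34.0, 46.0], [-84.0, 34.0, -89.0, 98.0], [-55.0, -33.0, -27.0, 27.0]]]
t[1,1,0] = -84.0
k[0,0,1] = 61.0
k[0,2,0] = 36.0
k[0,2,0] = 36.0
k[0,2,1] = -90.0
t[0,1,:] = [-77.0, 36.0, 81.0, 71.0]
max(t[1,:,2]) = -27.0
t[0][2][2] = 48.0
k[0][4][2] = -70.0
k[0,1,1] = -97.0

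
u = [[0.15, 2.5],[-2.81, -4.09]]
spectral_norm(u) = 5.43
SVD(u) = [[-0.42, 0.91], [0.91, 0.42]] @ diag([5.431702429552041, 1.1803849866880065]) @ [[-0.48,-0.88], [-0.88,0.48]]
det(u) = 6.41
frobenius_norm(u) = 5.56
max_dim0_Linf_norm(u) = 4.09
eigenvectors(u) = [[(-0.55-0.41j), -0.55+0.41j],[(0.73+0j), 0.73-0.00j]]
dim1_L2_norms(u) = [2.5, 4.96]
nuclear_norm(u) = 6.61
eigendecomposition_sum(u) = [[0.07+2.11j,(1.25+1.55j)], [-1.40-1.74j,(-2.04-0.52j)]] + [[0.07-2.11j, (1.25-1.55j)], [(-1.4+1.74j), -2.04+0.52j]]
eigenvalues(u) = [(-1.97+1.59j), (-1.97-1.59j)]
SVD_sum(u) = [[1.09, 1.98], [-2.38, -4.33]] + [[-0.94, 0.52], [-0.43, 0.24]]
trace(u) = -3.94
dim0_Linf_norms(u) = [2.81, 4.09]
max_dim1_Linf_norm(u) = 4.09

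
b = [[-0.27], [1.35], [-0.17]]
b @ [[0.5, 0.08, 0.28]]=[[-0.14, -0.02, -0.08],[0.68, 0.11, 0.38],[-0.08, -0.01, -0.05]]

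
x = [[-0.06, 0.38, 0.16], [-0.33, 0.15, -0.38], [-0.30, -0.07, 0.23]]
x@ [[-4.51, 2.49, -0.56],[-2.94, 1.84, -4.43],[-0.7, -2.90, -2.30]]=[[-0.96, 0.09, -2.02], [1.31, 0.56, 0.39], [1.4, -1.54, -0.05]]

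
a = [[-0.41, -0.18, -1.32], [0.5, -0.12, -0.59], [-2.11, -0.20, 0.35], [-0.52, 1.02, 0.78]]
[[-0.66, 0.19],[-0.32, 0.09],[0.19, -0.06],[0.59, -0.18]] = a @ [[-0.03, 0.01], [0.2, -0.06], [0.48, -0.14]]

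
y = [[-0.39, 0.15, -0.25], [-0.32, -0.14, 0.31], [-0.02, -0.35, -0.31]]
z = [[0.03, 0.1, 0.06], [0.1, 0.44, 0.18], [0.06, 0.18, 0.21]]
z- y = [[0.42, -0.05, 0.31], [0.42, 0.58, -0.13], [0.08, 0.53, 0.52]]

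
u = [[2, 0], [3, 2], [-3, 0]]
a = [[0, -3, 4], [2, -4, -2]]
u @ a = [[0, -6, 8], [4, -17, 8], [0, 9, -12]]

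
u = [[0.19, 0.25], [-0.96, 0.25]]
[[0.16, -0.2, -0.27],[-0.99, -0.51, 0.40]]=u@[[1.0, 0.27, -0.58], [-0.11, -0.99, -0.63]]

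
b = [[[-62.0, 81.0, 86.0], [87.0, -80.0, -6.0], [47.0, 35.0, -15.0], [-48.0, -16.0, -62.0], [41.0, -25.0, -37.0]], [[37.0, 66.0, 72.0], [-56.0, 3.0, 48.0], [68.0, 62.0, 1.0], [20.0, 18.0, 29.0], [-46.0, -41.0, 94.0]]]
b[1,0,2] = 72.0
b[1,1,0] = -56.0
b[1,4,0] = -46.0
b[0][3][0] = -48.0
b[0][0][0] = -62.0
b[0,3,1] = -16.0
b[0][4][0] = 41.0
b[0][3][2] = -62.0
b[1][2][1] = 62.0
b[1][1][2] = 48.0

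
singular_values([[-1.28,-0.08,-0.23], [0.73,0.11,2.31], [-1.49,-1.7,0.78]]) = [2.54, 2.51, 0.71]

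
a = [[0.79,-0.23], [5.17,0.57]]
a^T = [[0.79, 5.17],  [-0.23, 0.57]]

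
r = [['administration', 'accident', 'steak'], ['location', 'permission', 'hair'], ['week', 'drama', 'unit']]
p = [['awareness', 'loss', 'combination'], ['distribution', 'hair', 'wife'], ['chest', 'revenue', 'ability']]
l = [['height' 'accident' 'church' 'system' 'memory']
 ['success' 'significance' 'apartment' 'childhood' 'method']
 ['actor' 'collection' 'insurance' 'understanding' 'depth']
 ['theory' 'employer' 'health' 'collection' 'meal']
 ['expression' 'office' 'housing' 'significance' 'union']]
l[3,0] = 'theory'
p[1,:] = ['distribution', 'hair', 'wife']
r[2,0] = 'week'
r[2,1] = 'drama'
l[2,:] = ['actor', 'collection', 'insurance', 'understanding', 'depth']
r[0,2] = 'steak'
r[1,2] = 'hair'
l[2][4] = 'depth'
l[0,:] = ['height', 'accident', 'church', 'system', 'memory']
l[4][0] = 'expression'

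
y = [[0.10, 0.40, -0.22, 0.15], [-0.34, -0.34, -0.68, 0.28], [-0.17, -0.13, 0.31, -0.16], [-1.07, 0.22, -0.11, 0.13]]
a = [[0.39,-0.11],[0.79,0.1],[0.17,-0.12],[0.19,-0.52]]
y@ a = [[0.35, -0.02], [-0.46, -0.06], [-0.15, 0.05], [-0.24, 0.09]]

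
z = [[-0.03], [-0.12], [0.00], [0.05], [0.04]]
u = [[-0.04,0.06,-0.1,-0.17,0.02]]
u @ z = [[-0.01]]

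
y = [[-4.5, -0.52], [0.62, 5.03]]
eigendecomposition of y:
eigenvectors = [[-1.00, 0.05], [0.07, -1.00]]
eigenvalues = [-4.47, 5.0]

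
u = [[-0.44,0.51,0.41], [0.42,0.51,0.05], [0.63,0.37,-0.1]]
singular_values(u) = [0.97, 0.81, 0.0]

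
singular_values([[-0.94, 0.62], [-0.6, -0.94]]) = [1.13, 1.11]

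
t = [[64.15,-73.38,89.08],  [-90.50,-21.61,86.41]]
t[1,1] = -21.61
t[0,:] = [64.15, -73.38, 89.08]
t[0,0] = 64.15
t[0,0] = 64.15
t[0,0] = 64.15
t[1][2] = 86.41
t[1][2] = 86.41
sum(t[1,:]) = -25.700000000000003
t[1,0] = -90.5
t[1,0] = -90.5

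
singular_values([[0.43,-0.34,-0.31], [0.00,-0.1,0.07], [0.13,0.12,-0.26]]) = [0.65, 0.29, 0.0]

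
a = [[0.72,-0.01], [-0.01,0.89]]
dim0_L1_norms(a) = [0.73, 0.9]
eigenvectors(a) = [[-1.00, 0.06], [-0.06, -1.00]]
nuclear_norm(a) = 1.61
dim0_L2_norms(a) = [0.72, 0.89]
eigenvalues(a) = [0.72, 0.89]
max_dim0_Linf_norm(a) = 0.89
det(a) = 0.64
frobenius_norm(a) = 1.14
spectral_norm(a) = 0.89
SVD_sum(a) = [[0.00,-0.05],[-0.05,0.89]] + [[0.72, 0.04], [0.04, 0.0]]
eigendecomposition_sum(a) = [[0.72, 0.04], [0.04, 0.0]] + [[0.00,-0.05], [-0.05,0.89]]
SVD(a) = [[-0.06, 1.0], [1.00, 0.06]] @ diag([0.8905862138431184, 0.7194137861568816]) @ [[-0.06,1.0], [1.0,0.06]]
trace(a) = 1.61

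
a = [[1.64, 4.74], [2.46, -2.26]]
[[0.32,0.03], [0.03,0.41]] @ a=[[0.6, 1.45],  [1.06, -0.78]]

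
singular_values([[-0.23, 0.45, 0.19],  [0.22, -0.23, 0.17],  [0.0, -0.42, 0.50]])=[0.76, 0.5, 0.15]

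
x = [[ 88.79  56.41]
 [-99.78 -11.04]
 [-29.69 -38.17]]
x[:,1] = [56.41, -11.04, -38.17]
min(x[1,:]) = -99.78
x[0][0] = 88.79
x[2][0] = -29.69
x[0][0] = 88.79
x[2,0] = -29.69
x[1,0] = -99.78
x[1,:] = [-99.78, -11.04]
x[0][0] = 88.79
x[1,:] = [-99.78, -11.04]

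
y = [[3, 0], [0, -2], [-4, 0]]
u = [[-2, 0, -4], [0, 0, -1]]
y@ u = [[-6, 0, -12], [0, 0, 2], [8, 0, 16]]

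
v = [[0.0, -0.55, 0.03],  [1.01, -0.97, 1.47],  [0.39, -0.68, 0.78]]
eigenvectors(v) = [[(0.09+0.45j), 0.09-0.45j, -0.73+0.00j],[0.79+0.00j, 0.79-0.00j, (0.21+0j)],[0.37+0.17j, (0.37-0.17j), (0.66+0j)]]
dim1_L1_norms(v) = [0.58, 3.45, 1.85]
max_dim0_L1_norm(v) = 2.28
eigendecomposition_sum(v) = [[-0.02+0.31j, -0.30-0.23j, (0.07+0.42j)], [(0.51+0.13j), (-0.48+0.43j), (0.72+0.01j)], [(0.21+0.17j), (-0.32+0.1j), 0.34+0.16j]] + [[(-0.02-0.31j),(-0.3+0.23j),0.07-0.42j], [0.51-0.13j,-0.48-0.43j,(0.72-0.01j)], [(0.21-0.17j),-0.32-0.10j,(0.34-0.16j)]] + [[(0.04-0j), (0.05-0j), (-0.11+0j)],[-0.01+0.00j, -0.01+0.00j, (0.03-0j)],[-0.04+0.00j, -0.04+0.00j, 0.10-0.00j]]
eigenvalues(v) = [(-0.16+0.9j), (-0.16-0.9j), (0.13+0j)]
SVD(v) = [[-0.14, 0.93, -0.35], [-0.87, -0.28, -0.4], [-0.47, 0.25, 0.85]] @ diag([2.3242981114189116, 0.48640569481001406, 0.09616542679604007]) @ [[-0.46, 0.53, -0.71], [-0.38, -0.84, -0.39], [-0.80, 0.09, 0.59]]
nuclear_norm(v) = 2.91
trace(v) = -0.19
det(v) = 0.11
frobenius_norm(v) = 2.38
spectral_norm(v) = 2.32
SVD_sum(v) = [[0.14,  -0.17,  0.22],  [0.93,  -1.08,  1.44],  [0.50,  -0.58,  0.78]] + [[-0.17, -0.38, -0.17], [0.05, 0.11, 0.05], [-0.05, -0.1, -0.05]] + [[0.03, -0.0, -0.02],[0.03, -0.0, -0.02],[-0.07, 0.01, 0.05]]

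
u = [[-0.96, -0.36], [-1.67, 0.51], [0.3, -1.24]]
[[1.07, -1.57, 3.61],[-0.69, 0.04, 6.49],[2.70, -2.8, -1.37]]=u@ [[-0.27,0.72,-3.83], [-2.24,2.43,0.18]]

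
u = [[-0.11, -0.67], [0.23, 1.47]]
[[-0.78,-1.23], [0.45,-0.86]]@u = [[-0.2, -1.29], [-0.25, -1.57]]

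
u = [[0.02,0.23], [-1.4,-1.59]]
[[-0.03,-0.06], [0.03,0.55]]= u @ [[0.14,-0.11], [-0.14,-0.25]]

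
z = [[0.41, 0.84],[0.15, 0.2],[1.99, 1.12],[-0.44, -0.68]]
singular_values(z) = [2.54, 0.59]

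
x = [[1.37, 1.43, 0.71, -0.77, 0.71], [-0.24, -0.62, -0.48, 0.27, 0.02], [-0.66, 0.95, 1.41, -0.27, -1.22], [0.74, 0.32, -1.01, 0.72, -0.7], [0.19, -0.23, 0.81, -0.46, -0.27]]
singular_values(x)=[2.71, 2.16, 1.55, 0.67, 0.0]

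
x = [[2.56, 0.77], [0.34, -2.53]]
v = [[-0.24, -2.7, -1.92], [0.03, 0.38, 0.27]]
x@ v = [[-0.59, -6.62, -4.71], [-0.16, -1.88, -1.34]]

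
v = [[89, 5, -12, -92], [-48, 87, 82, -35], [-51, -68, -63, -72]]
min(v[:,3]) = -92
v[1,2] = 82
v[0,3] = -92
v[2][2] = -63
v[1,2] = 82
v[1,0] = -48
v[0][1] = 5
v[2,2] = -63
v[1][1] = 87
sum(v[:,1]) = 24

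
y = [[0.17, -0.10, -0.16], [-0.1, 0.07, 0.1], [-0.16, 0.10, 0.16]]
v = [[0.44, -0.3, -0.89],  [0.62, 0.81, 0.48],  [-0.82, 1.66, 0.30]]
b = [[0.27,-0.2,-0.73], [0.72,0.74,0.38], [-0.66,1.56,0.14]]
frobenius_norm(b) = 2.18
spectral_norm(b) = 1.82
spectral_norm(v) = 2.08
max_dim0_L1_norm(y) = 0.43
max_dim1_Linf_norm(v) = 1.66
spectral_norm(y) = 0.39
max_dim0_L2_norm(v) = 1.87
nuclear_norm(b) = 3.49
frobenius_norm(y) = 0.39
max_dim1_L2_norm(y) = 0.25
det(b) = -1.24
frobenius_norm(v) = 2.42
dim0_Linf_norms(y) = [0.17, 0.1, 0.16]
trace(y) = 0.40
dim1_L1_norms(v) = [1.63, 1.91, 2.78]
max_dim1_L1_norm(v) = 2.78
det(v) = -1.58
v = y + b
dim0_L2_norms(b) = [1.01, 1.74, 0.83]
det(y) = 0.00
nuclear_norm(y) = 0.40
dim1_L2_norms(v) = [1.04, 1.13, 1.88]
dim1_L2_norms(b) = [0.8, 1.1, 1.7]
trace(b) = 1.15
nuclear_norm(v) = 3.83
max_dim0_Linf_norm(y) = 0.17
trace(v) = 1.55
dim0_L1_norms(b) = [1.65, 2.5, 1.25]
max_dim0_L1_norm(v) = 2.77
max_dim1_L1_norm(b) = 2.36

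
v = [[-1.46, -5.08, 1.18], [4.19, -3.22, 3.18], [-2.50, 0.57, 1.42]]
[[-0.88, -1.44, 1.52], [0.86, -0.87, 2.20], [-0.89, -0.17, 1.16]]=v@[[0.32, 0.06, -0.09], [0.06, 0.24, -0.11], [-0.09, -0.11, 0.7]]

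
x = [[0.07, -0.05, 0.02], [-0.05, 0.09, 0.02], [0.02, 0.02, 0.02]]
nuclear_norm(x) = 0.19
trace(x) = 0.18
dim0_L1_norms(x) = [0.14, 0.16, 0.06]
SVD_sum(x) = [[0.05, -0.06, -0.00], [-0.06, 0.08, 0.00], [-0.00, 0.0, 0.0]] + [[0.02, 0.01, 0.02],  [0.01, 0.01, 0.02],  [0.02, 0.02, 0.02]] + [[-0.0,-0.0,0.0], [-0.00,-0.0,0.0], [0.00,0.0,-0.00]]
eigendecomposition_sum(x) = [[0.05, -0.06, -0.0], [-0.06, 0.08, 0.00], [-0.0, 0.0, 0.0]] + [[0.02, 0.01, 0.02], [0.01, 0.01, 0.02], [0.02, 0.02, 0.02]] + [[-0.00,-0.00,0.0], [-0.00,-0.0,0.00], [0.0,0.00,-0.0]]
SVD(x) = [[-0.63, -0.6, -0.49], [0.78, -0.46, -0.42], [0.03, -0.65, 0.76]] @ diag([0.1310653890516331, 0.052967881945634475, 0.0040332709972675075]) @ [[-0.63, 0.78, 0.03], [-0.60, -0.46, -0.65], [0.49, 0.42, -0.76]]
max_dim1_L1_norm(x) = 0.16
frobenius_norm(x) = 0.14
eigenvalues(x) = [0.13, 0.05, -0.0]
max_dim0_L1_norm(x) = 0.16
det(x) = -0.00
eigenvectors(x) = [[-0.63, 0.6, -0.49], [0.78, 0.46, -0.42], [0.03, 0.65, 0.76]]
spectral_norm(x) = 0.13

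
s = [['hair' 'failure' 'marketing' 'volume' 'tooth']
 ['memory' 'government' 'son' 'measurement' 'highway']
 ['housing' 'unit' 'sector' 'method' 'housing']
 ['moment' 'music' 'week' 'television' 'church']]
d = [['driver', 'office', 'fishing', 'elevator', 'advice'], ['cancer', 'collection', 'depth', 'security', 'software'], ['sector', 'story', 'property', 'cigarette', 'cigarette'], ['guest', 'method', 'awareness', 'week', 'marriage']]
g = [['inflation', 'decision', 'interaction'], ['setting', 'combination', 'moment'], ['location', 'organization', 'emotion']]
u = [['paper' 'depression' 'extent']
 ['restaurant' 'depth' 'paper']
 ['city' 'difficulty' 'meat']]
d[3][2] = 'awareness'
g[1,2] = 'moment'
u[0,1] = 'depression'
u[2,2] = 'meat'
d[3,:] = ['guest', 'method', 'awareness', 'week', 'marriage']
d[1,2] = 'depth'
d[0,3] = 'elevator'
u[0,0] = 'paper'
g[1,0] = 'setting'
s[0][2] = 'marketing'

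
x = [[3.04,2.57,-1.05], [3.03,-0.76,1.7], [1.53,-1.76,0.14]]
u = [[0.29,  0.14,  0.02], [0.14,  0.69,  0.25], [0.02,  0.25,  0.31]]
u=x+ [[-2.75,-2.43,1.07],[-2.89,1.45,-1.45],[-1.51,2.01,0.17]]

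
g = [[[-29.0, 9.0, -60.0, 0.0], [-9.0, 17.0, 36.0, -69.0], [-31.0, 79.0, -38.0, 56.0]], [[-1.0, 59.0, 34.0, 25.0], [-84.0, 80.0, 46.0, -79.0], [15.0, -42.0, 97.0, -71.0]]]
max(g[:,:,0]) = 15.0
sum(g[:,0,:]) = 37.0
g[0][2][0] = -31.0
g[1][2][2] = 97.0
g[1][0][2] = 34.0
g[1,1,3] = -79.0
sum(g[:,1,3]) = -148.0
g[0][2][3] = 56.0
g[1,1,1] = 80.0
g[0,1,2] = 36.0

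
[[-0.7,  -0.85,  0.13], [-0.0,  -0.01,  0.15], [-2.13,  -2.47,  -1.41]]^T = [[-0.7, -0.0, -2.13], [-0.85, -0.01, -2.47], [0.13, 0.15, -1.41]]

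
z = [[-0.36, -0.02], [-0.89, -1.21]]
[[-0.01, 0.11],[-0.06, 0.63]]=z @ [[0.03, -0.29], [0.03, -0.31]]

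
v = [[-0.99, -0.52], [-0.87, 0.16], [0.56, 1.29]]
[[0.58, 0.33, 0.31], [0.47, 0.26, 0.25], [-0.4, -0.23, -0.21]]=v @ [[-0.55, -0.31, -0.29], [-0.07, -0.04, -0.04]]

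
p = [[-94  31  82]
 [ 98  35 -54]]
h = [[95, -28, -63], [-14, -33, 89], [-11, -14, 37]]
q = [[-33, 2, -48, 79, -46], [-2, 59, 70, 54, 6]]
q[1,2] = 70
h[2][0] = -11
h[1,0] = -14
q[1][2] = 70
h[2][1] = -14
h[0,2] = -63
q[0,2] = -48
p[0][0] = -94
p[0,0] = -94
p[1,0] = 98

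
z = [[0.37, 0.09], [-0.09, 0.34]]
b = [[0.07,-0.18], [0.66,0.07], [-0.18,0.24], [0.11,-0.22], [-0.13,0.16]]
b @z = [[0.04, -0.05],[0.24, 0.08],[-0.09, 0.07],[0.06, -0.06],[-0.06, 0.04]]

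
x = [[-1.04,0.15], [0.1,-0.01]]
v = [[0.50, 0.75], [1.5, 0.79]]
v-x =[[1.54, 0.60], [1.4, 0.80]]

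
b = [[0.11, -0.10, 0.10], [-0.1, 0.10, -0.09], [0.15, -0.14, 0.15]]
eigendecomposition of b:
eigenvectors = [[0.51, -0.77, 0.0], [-0.47, -0.60, 0.71], [0.72, 0.22, 0.71]]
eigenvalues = [0.35, 0.0, 0.01]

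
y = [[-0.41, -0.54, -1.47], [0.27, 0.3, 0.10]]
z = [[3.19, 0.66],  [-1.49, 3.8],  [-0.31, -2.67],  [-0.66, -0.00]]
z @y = [[-1.13, -1.52, -4.62], [1.64, 1.94, 2.57], [-0.59, -0.63, 0.19], [0.27, 0.36, 0.97]]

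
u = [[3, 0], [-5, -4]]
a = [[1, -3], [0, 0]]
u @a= [[3, -9], [-5, 15]]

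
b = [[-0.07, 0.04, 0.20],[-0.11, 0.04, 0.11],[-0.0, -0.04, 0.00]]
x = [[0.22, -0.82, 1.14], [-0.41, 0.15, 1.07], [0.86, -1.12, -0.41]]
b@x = [[0.14,-0.16,-0.12], [0.05,-0.03,-0.13], [0.02,-0.01,-0.04]]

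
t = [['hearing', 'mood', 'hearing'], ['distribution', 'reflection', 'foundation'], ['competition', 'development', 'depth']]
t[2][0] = 'competition'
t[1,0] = 'distribution'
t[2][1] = 'development'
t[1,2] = 'foundation'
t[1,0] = 'distribution'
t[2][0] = 'competition'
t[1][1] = 'reflection'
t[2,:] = ['competition', 'development', 'depth']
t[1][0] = 'distribution'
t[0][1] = 'mood'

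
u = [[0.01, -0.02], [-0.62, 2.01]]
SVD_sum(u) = [[0.01, -0.02], [-0.62, 2.01]] + [[0.0, 0.0],[0.00, 0.0]]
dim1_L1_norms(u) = [0.03, 2.63]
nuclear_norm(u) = 2.11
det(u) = 0.01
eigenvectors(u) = [[-0.96, 0.01], [-0.30, -1.00]]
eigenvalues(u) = [0.0, 2.02]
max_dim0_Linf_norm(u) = 2.01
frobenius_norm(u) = 2.10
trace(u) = 2.02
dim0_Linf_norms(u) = [0.62, 2.01]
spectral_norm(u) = 2.10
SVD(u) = [[-0.01, 1.0], [1.00, 0.01]] @ diag([2.1035652119887724, 0.0036604522437030085]) @ [[-0.29, 0.96],[0.96, 0.29]]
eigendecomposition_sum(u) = [[0.00, 0.00], [0.00, 0.00]] + [[0.01, -0.02], [-0.62, 2.01]]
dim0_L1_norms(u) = [0.63, 2.03]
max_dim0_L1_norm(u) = 2.03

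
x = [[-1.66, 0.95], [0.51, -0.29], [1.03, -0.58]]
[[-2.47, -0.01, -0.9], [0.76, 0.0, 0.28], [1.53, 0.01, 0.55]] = x @ [[1.25,0.51,0.21], [-0.42,0.88,-0.58]]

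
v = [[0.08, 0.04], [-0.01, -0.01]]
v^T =[[0.08, -0.01], [0.04, -0.01]]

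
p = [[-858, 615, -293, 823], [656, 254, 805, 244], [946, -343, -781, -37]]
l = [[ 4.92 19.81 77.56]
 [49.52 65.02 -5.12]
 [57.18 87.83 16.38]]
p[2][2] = -781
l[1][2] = -5.12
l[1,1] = 65.02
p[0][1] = 615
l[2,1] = 87.83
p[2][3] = -37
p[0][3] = 823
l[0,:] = [4.92, 19.81, 77.56]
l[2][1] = 87.83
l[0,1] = 19.81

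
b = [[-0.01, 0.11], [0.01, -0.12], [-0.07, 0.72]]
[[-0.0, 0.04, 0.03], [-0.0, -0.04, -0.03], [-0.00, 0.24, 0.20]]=b @ [[0.11, 0.03, -0.24], [0.01, 0.34, 0.25]]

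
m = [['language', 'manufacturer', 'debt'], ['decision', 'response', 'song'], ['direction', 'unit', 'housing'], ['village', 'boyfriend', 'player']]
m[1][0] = 'decision'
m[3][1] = 'boyfriend'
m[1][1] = 'response'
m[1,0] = 'decision'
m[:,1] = ['manufacturer', 'response', 'unit', 'boyfriend']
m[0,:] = ['language', 'manufacturer', 'debt']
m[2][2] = 'housing'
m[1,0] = 'decision'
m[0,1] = 'manufacturer'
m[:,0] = ['language', 'decision', 'direction', 'village']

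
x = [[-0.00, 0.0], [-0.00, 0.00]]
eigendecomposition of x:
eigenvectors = [[1.0, 0.0], [0.00, 1.00]]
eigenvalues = [-0.0, 0.0]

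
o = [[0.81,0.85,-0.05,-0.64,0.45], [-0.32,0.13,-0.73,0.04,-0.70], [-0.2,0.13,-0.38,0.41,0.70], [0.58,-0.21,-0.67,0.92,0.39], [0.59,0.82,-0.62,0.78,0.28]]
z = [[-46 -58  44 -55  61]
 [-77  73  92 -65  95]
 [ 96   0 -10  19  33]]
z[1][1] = 73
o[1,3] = 0.035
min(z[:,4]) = 33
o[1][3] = 0.035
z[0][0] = -46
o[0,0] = 0.811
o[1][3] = 0.035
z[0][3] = -55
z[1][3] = -65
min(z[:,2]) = -10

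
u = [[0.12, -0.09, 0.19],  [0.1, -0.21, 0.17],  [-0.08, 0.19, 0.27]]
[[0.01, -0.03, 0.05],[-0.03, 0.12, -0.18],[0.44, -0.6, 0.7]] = u @ [[-1.24,0.63,-0.33],[0.36,-1.23,1.74],[1.01,-1.16,1.27]]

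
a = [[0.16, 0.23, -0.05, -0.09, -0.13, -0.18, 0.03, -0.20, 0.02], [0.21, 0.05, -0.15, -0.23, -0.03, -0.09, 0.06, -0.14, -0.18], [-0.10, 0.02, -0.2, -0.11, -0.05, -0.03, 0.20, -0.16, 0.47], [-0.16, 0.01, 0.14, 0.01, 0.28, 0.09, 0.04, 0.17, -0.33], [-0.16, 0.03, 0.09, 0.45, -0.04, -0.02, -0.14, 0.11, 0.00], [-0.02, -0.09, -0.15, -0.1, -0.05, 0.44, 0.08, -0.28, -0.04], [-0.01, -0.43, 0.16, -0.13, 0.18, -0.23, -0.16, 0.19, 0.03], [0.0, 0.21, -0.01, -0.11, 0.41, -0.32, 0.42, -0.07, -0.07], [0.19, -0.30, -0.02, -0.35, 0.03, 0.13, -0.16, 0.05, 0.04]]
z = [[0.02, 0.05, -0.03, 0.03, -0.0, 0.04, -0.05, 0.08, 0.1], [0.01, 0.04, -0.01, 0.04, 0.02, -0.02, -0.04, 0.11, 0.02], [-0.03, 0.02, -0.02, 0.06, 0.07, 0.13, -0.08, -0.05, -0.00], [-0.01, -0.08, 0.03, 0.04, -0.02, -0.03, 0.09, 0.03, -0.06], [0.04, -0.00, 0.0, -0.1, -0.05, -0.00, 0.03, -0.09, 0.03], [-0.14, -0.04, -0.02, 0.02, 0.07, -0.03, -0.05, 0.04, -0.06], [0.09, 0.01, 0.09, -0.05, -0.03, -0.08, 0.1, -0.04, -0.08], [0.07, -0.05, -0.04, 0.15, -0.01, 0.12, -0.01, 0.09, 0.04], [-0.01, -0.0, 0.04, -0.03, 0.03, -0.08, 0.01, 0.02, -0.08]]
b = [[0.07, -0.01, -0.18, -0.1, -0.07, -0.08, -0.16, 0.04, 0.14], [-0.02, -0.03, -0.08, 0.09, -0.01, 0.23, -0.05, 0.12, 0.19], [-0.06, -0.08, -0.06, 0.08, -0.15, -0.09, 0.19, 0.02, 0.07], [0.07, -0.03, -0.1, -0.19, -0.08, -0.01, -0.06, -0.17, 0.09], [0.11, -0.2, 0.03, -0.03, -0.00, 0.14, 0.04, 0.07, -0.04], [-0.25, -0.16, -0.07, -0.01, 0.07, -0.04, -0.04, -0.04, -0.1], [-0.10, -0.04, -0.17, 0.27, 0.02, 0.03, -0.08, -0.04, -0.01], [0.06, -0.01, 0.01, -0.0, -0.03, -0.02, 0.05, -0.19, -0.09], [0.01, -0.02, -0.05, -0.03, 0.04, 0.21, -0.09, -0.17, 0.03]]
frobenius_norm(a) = 1.66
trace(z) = 0.11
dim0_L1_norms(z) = [0.42, 0.29, 0.28, 0.52, 0.3, 0.53, 0.46, 0.55, 0.47]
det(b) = -0.00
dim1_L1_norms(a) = [1.09, 1.14, 1.34, 1.23, 1.04, 1.25, 1.52, 1.62, 1.27]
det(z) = 0.00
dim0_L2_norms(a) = [0.41, 0.62, 0.38, 0.66, 0.55, 0.64, 0.55, 0.5, 0.61]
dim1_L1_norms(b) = [0.85, 0.82, 0.8, 0.8, 0.66, 0.78, 0.76, 0.46, 0.65]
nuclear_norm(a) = 4.08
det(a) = -0.00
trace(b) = -0.49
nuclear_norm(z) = 1.17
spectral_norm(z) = 0.36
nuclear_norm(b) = 2.40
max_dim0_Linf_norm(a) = 0.47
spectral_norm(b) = 0.45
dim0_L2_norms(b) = [0.32, 0.28, 0.3, 0.37, 0.2, 0.37, 0.3, 0.34, 0.3]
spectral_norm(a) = 0.88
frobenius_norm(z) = 0.53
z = a @ b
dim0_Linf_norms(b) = [0.25, 0.2, 0.18, 0.27, 0.15, 0.23, 0.19, 0.19, 0.19]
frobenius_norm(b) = 0.94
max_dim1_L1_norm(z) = 0.58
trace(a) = 0.23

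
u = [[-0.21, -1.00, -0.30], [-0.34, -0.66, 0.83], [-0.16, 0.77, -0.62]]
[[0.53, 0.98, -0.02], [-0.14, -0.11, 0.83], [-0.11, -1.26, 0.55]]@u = [[-0.44,-1.19,0.67], [-0.07,0.85,-0.56], [0.36,1.37,-1.35]]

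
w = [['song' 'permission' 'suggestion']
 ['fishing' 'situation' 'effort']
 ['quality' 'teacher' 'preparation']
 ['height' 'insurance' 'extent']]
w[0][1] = 'permission'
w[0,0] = 'song'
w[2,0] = 'quality'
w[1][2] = 'effort'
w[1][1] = 'situation'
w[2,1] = 'teacher'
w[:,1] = ['permission', 'situation', 'teacher', 'insurance']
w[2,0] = 'quality'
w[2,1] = 'teacher'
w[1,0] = 'fishing'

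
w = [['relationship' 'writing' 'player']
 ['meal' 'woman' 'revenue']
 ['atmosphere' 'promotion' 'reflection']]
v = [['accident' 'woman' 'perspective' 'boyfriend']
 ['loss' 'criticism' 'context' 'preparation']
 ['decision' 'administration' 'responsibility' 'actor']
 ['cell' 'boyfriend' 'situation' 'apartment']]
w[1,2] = 'revenue'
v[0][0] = 'accident'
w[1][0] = 'meal'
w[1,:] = ['meal', 'woman', 'revenue']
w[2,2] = 'reflection'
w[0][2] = 'player'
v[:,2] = ['perspective', 'context', 'responsibility', 'situation']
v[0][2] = 'perspective'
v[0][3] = 'boyfriend'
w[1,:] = ['meal', 'woman', 'revenue']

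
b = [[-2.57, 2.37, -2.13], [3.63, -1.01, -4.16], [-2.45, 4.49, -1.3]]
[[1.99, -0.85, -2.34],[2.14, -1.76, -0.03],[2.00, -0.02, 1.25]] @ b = [[-2.47, -4.93, 2.34], [-11.82, 6.71, 2.8], [-8.28, 10.37, -5.8]]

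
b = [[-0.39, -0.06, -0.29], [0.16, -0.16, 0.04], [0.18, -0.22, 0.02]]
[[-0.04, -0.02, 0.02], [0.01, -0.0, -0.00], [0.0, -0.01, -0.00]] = b@ [[-0.02, -0.03, -0.08],[-0.01, 0.02, -0.05],[0.17, 0.11, 0.04]]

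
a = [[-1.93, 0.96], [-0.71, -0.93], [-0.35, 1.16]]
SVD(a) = [[-0.91, -0.21], [-0.02, -0.82], [-0.41, 0.53]] @ diag([2.335086537618389, 1.4251213498623063]) @ [[0.82, -0.57], [0.57, 0.82]]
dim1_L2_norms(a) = [2.16, 1.17, 1.21]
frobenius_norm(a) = 2.74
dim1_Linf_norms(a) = [1.93, 0.93, 1.16]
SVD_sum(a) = [[-1.76, 1.21],[-0.05, 0.03],[-0.78, 0.54]] + [[-0.17, -0.25], [-0.66, -0.96], [0.43, 0.62]]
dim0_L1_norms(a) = [2.99, 3.05]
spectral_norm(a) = 2.34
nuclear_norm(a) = 3.76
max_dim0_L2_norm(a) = 2.09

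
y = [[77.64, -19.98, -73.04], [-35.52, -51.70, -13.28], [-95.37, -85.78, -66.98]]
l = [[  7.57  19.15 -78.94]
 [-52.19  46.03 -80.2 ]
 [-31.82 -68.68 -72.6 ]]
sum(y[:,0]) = -53.25000000000001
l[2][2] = -72.6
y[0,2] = -73.04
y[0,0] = 77.64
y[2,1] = -85.78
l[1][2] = -80.2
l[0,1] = 19.15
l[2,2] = -72.6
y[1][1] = -51.7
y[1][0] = -35.52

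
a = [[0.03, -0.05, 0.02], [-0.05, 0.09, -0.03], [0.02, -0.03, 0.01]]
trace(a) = 0.13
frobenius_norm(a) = 0.13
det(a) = -0.00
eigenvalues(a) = [0.13, 0.0, -0.0]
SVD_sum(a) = [[0.03,-0.05,0.02], [-0.05,0.09,-0.03], [0.02,-0.03,0.01]] + [[0.0, 0.00, 0.0], [0.00, 0.00, 0.0], [0.0, 0.00, 0.00]] + [[-0.00,-0.0,0.0], [-0.0,-0.00,0.0], [0.00,0.00,-0.0]]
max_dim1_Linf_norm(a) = 0.09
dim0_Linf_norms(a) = [0.05, 0.09, 0.03]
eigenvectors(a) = [[-0.48, 0.66, -0.58], [0.83, 0.56, -0.05], [-0.29, 0.50, 0.82]]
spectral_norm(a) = 0.13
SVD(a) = [[-0.48, -0.66, -0.58], [0.83, -0.56, -0.05], [-0.29, -0.50, 0.82]] @ diag([0.1291658633259582, 0.003230594528866617, 0.0023964578548247933]) @ [[-0.48, 0.83, -0.29], [-0.66, -0.56, -0.5], [0.58, 0.05, -0.82]]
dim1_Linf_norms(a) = [0.05, 0.09, 0.03]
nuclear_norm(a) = 0.13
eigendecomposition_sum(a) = [[0.03, -0.05, 0.02],[-0.05, 0.09, -0.03],[0.02, -0.03, 0.01]] + [[0.00, 0.0, 0.00], [0.00, 0.0, 0.0], [0.00, 0.0, 0.0]] + [[-0.0, -0.0, 0.00], [-0.00, -0.0, 0.00], [0.00, 0.00, -0.00]]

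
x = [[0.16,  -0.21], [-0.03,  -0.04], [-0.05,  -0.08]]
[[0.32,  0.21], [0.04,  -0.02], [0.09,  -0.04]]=x @ [[0.28, 1.04], [-1.30, -0.19]]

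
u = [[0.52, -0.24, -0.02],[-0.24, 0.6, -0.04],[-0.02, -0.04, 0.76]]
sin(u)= [[0.48, -0.20, -0.02], [-0.2, 0.55, -0.03], [-0.02, -0.03, 0.69]]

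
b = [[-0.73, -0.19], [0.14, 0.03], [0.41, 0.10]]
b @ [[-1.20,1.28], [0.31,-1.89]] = [[0.82, -0.58], [-0.16, 0.12], [-0.46, 0.34]]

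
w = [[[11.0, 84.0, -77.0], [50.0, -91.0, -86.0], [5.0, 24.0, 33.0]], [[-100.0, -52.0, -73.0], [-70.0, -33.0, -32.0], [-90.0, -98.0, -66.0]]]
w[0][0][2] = -77.0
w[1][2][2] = -66.0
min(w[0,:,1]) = -91.0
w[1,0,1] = -52.0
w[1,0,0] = -100.0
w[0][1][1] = -91.0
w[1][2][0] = -90.0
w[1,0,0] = -100.0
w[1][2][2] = -66.0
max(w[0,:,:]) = 84.0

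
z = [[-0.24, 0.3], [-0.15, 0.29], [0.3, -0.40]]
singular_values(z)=[0.71, 0.05]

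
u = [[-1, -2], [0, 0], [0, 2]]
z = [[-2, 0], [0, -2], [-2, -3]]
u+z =[[-3, -2], [0, -2], [-2, -1]]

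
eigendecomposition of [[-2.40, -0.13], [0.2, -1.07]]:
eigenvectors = [[-0.99, 0.10], [0.15, -1.0]]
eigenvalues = [-2.38, -1.09]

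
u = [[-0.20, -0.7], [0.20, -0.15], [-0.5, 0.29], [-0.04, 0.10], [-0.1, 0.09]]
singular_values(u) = [0.79, 0.58]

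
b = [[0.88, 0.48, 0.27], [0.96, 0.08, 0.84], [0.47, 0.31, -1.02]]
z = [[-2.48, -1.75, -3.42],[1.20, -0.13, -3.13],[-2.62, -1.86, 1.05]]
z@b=[[-5.47, -2.39, 1.35], [-0.54, -0.40, 3.41], [-3.60, -1.08, -3.34]]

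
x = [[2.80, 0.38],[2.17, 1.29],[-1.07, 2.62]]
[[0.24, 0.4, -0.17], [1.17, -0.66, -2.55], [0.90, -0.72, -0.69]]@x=[[1.72,0.16], [4.57,-7.09], [1.70,-2.39]]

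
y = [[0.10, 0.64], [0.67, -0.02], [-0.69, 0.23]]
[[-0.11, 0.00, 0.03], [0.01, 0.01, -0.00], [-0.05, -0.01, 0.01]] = y @ [[0.01, 0.02, -0.00],  [-0.18, 0.0, 0.05]]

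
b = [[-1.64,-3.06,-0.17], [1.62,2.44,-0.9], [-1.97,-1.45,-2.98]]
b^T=[[-1.64, 1.62, -1.97], [-3.06, 2.44, -1.45], [-0.17, -0.9, -2.98]]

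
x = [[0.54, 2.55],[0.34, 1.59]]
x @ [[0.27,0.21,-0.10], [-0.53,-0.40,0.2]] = [[-1.21, -0.91, 0.46], [-0.75, -0.56, 0.28]]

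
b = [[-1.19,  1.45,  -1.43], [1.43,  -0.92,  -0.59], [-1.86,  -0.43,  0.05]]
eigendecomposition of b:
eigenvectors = [[-0.55, -0.78, 0.23],  [-0.45, 0.45, 0.70],  [0.70, -0.44, 0.68]]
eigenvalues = [1.79, -2.83, -1.02]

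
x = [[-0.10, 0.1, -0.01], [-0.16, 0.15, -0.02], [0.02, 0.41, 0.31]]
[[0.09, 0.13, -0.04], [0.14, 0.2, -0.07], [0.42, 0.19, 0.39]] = x@[[0.22, -1.14, 0.48], [1.12, 0.17, 0.17], [-0.13, 0.46, 1.00]]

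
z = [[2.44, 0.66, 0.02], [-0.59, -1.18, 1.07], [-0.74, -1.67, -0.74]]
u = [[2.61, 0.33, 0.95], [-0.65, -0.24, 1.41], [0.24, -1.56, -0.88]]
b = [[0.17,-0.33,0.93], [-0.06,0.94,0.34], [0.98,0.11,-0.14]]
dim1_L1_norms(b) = [1.43, 1.34, 1.23]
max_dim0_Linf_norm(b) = 0.98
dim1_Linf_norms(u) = [2.61, 1.41, 1.56]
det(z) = 5.68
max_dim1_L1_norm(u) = 3.89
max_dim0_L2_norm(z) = 2.62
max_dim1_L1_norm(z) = 3.15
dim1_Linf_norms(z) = [2.44, 1.18, 1.67]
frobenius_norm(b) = 1.73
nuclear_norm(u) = 6.10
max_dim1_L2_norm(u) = 2.8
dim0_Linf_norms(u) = [2.61, 1.56, 1.41]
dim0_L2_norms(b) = [1.0, 1.0, 1.0]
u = z + b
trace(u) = 1.49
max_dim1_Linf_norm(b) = 0.98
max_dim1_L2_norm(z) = 2.53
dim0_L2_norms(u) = [2.7, 1.61, 1.91]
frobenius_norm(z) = 3.63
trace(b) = 0.97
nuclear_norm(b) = 3.00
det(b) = -1.00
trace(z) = 0.52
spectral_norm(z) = 3.07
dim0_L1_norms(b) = [1.21, 1.38, 1.41]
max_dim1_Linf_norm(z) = 2.44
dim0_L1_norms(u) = [3.5, 2.13, 3.24]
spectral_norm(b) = 1.00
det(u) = 7.23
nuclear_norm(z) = 5.80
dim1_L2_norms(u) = [2.8, 1.57, 1.81]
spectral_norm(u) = 2.82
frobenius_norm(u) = 3.68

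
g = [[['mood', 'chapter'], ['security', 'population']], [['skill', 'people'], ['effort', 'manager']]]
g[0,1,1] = 'population'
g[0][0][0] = 'mood'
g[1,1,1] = 'manager'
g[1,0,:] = ['skill', 'people']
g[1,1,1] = 'manager'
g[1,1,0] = 'effort'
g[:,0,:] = [['mood', 'chapter'], ['skill', 'people']]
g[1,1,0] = 'effort'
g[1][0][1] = 'people'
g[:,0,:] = [['mood', 'chapter'], ['skill', 'people']]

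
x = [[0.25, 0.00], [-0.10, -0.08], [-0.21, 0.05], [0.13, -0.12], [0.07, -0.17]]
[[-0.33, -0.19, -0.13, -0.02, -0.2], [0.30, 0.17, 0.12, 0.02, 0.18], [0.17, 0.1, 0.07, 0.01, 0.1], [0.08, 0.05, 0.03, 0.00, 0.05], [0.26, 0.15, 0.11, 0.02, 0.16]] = x @ [[-1.33, -0.77, -0.53, -0.1, -0.80], [-2.1, -1.21, -0.84, -0.15, -1.27]]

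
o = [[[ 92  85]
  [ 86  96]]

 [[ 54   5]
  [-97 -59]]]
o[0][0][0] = 92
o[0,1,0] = 86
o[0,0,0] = 92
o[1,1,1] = -59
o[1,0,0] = 54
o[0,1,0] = 86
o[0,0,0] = 92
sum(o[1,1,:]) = -156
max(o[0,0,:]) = 92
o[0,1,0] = 86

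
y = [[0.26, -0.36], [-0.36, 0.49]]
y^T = [[0.26, -0.36], [-0.36, 0.49]]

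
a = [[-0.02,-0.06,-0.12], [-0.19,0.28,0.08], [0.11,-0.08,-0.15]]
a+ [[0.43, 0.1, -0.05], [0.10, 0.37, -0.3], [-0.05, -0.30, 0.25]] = [[0.41,0.04,-0.17], [-0.09,0.65,-0.22], [0.06,-0.38,0.10]]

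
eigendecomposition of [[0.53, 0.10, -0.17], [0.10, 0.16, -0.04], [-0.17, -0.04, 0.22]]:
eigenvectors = [[-0.89, -0.32, -0.32], [-0.22, -0.31, 0.92], [0.39, -0.90, -0.21]]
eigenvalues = [0.63, 0.15, 0.13]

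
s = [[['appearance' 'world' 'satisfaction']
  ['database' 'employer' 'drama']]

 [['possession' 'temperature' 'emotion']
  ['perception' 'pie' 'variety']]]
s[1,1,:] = ['perception', 'pie', 'variety']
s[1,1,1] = 'pie'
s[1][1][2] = 'variety'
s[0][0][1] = 'world'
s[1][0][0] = 'possession'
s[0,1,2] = 'drama'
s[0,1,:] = ['database', 'employer', 'drama']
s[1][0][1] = 'temperature'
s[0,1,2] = 'drama'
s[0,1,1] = 'employer'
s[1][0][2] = 'emotion'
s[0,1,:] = ['database', 'employer', 'drama']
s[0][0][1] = 'world'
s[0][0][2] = 'satisfaction'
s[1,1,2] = 'variety'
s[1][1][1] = 'pie'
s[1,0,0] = 'possession'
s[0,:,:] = [['appearance', 'world', 'satisfaction'], ['database', 'employer', 'drama']]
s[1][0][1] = 'temperature'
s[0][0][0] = 'appearance'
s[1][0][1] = 'temperature'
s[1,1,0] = 'perception'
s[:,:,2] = [['satisfaction', 'drama'], ['emotion', 'variety']]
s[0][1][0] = 'database'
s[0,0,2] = 'satisfaction'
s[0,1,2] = 'drama'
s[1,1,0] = 'perception'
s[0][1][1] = 'employer'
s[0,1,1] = 'employer'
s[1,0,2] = 'emotion'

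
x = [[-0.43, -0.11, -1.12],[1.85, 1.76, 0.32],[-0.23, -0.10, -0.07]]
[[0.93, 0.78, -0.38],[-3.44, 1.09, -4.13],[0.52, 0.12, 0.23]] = x @ [[-2.66, -1.27, -0.24], [0.82, 2.03, -2.21], [0.11, -0.41, 0.65]]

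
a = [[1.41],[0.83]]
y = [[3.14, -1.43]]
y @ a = [[3.24]]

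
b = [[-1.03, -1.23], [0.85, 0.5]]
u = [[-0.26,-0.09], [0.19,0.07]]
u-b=[[0.77, 1.14], [-0.66, -0.43]]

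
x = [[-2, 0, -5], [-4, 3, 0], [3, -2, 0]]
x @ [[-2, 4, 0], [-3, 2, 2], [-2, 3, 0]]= [[14, -23, 0], [-1, -10, 6], [0, 8, -4]]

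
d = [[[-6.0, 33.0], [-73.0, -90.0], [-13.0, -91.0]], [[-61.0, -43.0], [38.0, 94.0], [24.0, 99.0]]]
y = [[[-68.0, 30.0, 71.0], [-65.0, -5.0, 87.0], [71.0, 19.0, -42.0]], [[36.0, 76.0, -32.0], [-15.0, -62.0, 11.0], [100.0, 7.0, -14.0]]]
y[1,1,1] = -62.0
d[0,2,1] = -91.0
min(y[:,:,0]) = -68.0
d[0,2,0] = -13.0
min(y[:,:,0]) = -68.0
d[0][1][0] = -73.0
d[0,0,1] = 33.0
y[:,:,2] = [[71.0, 87.0, -42.0], [-32.0, 11.0, -14.0]]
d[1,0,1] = -43.0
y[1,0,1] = 76.0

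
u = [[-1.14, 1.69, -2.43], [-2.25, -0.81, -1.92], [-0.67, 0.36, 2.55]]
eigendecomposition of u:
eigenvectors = [[(0.12-0.62j), (0.12+0.62j), -0.54+0.00j], [0.77+0.00j, 0.77-0.00j, -0.10+0.00j], [0.01-0.11j, (0.01+0.11j), 0.84+0.00j]]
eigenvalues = [(-1.17+2.08j), (-1.17-2.08j), (2.94+0j)]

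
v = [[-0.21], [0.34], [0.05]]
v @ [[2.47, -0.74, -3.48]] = [[-0.52, 0.16, 0.73], [0.84, -0.25, -1.18], [0.12, -0.04, -0.17]]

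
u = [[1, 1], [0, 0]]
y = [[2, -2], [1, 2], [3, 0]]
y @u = [[2, 2], [1, 1], [3, 3]]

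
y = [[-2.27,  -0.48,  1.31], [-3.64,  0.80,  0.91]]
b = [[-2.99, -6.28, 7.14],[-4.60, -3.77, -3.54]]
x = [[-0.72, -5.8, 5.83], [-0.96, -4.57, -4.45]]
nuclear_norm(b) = 16.83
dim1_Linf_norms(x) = [5.83, 4.57]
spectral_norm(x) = 8.26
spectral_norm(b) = 10.10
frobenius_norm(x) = 10.48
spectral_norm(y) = 4.55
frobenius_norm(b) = 12.14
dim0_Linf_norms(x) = [0.96, 5.8, 5.83]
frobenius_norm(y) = 4.67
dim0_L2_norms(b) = [5.49, 7.32, 7.97]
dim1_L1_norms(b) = [16.41, 11.91]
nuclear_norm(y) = 5.59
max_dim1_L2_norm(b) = 9.97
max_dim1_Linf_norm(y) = 3.64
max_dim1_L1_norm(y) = 5.35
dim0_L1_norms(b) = [7.59, 10.05, 10.68]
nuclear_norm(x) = 14.70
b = y + x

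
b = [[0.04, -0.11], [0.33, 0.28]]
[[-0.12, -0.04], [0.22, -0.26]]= b@[[-0.19, -0.86], [1.00, 0.09]]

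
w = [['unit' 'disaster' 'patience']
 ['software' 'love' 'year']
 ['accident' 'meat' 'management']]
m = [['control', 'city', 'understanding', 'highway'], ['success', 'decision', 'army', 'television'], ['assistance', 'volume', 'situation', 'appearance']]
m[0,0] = 'control'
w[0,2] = 'patience'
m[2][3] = 'appearance'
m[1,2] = 'army'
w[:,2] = ['patience', 'year', 'management']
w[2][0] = 'accident'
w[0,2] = 'patience'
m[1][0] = 'success'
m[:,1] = ['city', 'decision', 'volume']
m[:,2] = ['understanding', 'army', 'situation']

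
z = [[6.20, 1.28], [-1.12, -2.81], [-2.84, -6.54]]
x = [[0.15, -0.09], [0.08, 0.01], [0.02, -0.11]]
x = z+[[-6.05, -1.37], [1.2, 2.82], [2.86, 6.43]]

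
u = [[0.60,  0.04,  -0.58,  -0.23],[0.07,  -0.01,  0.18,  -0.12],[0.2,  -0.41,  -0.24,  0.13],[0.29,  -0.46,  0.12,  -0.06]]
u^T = [[0.6, 0.07, 0.2, 0.29], [0.04, -0.01, -0.41, -0.46], [-0.58, 0.18, -0.24, 0.12], [-0.23, -0.12, 0.13, -0.06]]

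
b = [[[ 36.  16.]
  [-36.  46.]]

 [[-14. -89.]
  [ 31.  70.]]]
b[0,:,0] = [36.0, -36.0]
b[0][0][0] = 36.0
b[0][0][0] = 36.0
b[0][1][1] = 46.0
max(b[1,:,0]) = 31.0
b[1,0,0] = -14.0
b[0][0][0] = 36.0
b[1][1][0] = 31.0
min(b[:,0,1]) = -89.0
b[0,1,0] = -36.0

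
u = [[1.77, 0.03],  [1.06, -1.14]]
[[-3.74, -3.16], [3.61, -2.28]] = u @ [[-2.03, -1.79], [-5.05, 0.34]]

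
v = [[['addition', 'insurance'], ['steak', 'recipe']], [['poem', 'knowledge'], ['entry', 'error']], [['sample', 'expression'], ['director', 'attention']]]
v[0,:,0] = ['addition', 'steak']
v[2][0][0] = 'sample'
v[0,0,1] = 'insurance'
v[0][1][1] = 'recipe'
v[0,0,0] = 'addition'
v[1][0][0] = 'poem'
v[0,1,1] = 'recipe'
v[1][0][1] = 'knowledge'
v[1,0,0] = 'poem'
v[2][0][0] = 'sample'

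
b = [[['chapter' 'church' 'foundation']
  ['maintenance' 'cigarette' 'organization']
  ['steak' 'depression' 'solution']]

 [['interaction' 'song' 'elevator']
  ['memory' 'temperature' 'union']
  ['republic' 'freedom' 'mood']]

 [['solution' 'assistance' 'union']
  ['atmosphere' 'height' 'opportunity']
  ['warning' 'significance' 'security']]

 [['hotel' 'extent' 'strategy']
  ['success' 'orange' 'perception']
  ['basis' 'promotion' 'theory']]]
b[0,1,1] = 'cigarette'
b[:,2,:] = [['steak', 'depression', 'solution'], ['republic', 'freedom', 'mood'], ['warning', 'significance', 'security'], ['basis', 'promotion', 'theory']]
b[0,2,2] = 'solution'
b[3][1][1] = 'orange'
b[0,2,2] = 'solution'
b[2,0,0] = 'solution'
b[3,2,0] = 'basis'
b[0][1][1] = 'cigarette'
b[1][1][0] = 'memory'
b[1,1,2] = 'union'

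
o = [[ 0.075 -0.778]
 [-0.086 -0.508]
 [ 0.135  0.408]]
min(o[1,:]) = -0.508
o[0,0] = 0.075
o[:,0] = [0.075, -0.086, 0.135]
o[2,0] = 0.135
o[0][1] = -0.778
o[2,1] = 0.408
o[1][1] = -0.508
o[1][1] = -0.508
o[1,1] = -0.508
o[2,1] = 0.408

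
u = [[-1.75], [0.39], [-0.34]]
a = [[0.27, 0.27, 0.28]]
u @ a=[[-0.47,  -0.47,  -0.49], [0.11,  0.11,  0.11], [-0.09,  -0.09,  -0.10]]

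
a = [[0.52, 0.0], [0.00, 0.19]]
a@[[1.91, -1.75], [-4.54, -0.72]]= [[0.99, -0.91], [-0.86, -0.14]]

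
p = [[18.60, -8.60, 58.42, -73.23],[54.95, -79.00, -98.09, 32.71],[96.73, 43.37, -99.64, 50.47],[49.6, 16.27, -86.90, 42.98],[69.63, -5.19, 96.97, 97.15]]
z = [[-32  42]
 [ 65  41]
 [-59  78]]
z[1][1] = 41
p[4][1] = -5.19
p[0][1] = -8.6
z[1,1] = 41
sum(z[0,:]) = 10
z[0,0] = -32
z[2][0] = -59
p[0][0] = 18.6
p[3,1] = 16.27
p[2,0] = 96.73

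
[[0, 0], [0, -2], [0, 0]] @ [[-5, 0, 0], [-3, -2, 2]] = [[0, 0, 0], [6, 4, -4], [0, 0, 0]]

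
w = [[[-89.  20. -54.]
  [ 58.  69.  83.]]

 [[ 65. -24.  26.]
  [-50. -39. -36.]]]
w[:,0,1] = [20.0, -24.0]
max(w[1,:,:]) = 65.0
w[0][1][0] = 58.0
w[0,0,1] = 20.0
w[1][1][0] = -50.0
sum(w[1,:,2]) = -10.0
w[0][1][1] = 69.0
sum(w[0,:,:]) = 87.0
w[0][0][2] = -54.0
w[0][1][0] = 58.0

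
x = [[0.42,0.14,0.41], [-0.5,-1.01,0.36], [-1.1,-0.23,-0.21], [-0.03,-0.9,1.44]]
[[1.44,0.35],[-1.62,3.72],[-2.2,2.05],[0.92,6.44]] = x @[[1.39, -2.30], [1.48, -1.25], [1.59, 3.64]]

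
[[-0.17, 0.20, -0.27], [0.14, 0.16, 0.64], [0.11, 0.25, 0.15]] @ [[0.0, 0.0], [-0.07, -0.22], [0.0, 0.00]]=[[-0.01, -0.04], [-0.01, -0.04], [-0.02, -0.06]]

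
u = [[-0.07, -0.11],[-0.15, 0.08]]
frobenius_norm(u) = 0.21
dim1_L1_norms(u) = [0.18, 0.23]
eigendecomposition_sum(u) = [[-0.11, -0.05], [-0.07, -0.04]] + [[0.04,-0.06], [-0.08,0.12]]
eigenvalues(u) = [-0.14, 0.15]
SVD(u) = [[-0.14, -0.99],  [-0.99, 0.14]] @ diag([0.17069883832612467, 0.12946778206994802]) @ [[0.93, -0.37], [0.37, 0.93]]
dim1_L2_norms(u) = [0.13, 0.17]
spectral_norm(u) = 0.17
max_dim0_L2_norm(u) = 0.17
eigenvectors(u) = [[-0.83, 0.44], [-0.56, -0.90]]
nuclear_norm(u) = 0.30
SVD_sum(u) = [[-0.02, 0.01], [-0.16, 0.06]] + [[-0.05, -0.12],[0.01, 0.02]]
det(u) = -0.02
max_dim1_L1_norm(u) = 0.23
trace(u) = 0.01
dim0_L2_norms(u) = [0.17, 0.14]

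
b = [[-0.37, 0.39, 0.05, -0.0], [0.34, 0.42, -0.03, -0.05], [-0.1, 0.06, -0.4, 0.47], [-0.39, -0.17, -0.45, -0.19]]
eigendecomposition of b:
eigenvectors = [[(0.35+0j), (0.83+0j), 0.06-0.05j, 0.06+0.05j],  [0.88+0.00j, -0.29+0.00j, (-0.02+0.06j), -0.02-0.06j],  [(-0.13+0j), (-0.37+0j), (0.71+0j), 0.71-0.00j],  [(-0.3+0j), (0.31+0j), 0.17+0.68j, (0.17-0.68j)]]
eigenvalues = [(0.58+0j), (-0.53+0j), (-0.29+0.47j), (-0.29-0.47j)]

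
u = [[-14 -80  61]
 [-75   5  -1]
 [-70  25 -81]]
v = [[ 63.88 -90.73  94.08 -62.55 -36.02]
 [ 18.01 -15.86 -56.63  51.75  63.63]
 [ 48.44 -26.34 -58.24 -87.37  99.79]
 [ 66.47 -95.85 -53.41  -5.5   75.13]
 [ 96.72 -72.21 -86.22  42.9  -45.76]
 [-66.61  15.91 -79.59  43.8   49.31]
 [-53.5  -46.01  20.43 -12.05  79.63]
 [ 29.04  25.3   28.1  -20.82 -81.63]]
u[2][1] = 25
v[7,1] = 25.3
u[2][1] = 25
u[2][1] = 25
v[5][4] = 49.31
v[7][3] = -20.82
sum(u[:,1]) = -50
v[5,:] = [-66.61, 15.91, -79.59, 43.8, 49.31]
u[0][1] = -80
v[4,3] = 42.9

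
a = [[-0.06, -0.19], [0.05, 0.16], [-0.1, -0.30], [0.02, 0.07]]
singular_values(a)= [0.42, 0.0]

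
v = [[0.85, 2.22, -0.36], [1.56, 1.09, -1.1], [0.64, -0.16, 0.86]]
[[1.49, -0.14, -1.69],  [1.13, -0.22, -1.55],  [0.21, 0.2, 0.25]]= v @ [[0.39, 0.03, -0.3], [0.53, -0.04, -0.58], [0.05, 0.2, 0.41]]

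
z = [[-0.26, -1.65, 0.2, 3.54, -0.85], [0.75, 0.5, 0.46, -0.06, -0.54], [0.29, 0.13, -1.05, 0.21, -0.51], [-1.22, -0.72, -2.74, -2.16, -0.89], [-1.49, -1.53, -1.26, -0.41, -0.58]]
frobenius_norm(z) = 6.37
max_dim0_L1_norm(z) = 6.38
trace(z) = -3.55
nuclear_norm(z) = 10.78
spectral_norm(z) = 4.80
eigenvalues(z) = [(-1.5+1.45j), (-1.5-1.45j), (0.2+0j), (-0.24+0j), (-0.5+0j)]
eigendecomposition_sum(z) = [[0.29+1.05j,-0.95+1.56j,(-0.06+3.87j),(2.47+0.04j),-1.25+2.11j], [(-0.01-0.3j),0.35-0.36j,(0.25-1.03j),-0.65-0.16j,0.46-0.48j], [(-0.01-0.1j),(0.11-0.12j),(0.06-0.34j),-0.22-0.04j,(0.14-0.17j)], [(-0.63-0.3j),-0.35-1.11j,(-1.84-1.65j),(-1.05+1.17j),-0.49-1.48j], [-0.38+0.34j,-0.85-0.07j,-1.64+0.78j,(0.5+1.04j),-1.14-0.08j]] + [[0.29-1.05j, -0.95-1.56j, -0.06-3.87j, (2.47-0.04j), (-1.25-2.11j)],  [(-0.01+0.3j), (0.35+0.36j), (0.25+1.03j), (-0.65+0.16j), (0.46+0.48j)],  [(-0.01+0.1j), 0.11+0.12j, (0.06+0.34j), (-0.22+0.04j), (0.14+0.17j)],  [(-0.63+0.3j), -0.35+1.11j, (-1.84+1.65j), (-1.05-1.17j), -0.49+1.48j],  [-0.38-0.34j, (-0.85+0.07j), -1.64-0.78j, 0.50-1.04j, -1.14+0.08j]] + [[(-0.52-0j), 0j, (0.82+0j), -0.90-0.00j, (1.06+0j)], [(0.57+0j), (-0.01-0j), (-0.9-0j), (0.98+0j), -1.16-0.00j], [0.10+0.00j, -0.00-0.00j, (-0.15-0j), (0.16+0j), (-0.19-0j)], [0.11+0.00j, (-0-0j), (-0.18-0j), (0.19+0j), (-0.23-0j)], [(-0.34-0j), 0j, 0.53+0.00j, -0.58-0.00j, 0.68+0.00j]] + [[-1.19-0.00j, (0.58+0j), (3.65+0j), -2.46-0.00j, (3.03+0j)], [1.08+0.00j, (-0.53-0j), (-3.34-0j), (2.24+0j), -2.77-0.00j], [-0.00-0.00j, 0.00+0.00j, (0.01+0j), -0.01-0.00j, (0.01+0j)], [0.45+0.00j, -0.22-0.00j, (-1.38-0j), 0.93+0.00j, -1.15-0.00j], [(-0.21-0j), (0.1+0j), 0.64+0.00j, -0.43-0.00j, 0.53+0.00j]] + [[0.88+0.00j, -0.34-0.00j, -4.16-0.00j, (1.96+0j), (-2.44-0j)], [-0.88-0.00j, 0.34+0.00j, 4.19+0.00j, -1.98-0.00j, (2.46+0j)], [0.22+0.00j, (-0.08-0j), -1.03-0.00j, 0.49+0.00j, -0.61-0.00j], [-0.53-0.00j, 0.20+0.00j, 2.50+0.00j, (-1.18-0j), (1.47+0j)], [(-0.18-0j), (0.07+0j), 0.84+0.00j, -0.40-0.00j, 0.49+0.00j]]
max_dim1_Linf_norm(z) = 3.54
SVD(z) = [[0.56, 0.77, -0.15, 0.03, -0.27], [0.08, -0.16, -0.47, 0.86, 0.07], [-0.08, 0.13, -0.71, -0.39, 0.57], [-0.76, 0.32, -0.27, 0.03, -0.5], [-0.32, 0.51, 0.43, 0.31, 0.60]] @ diag([4.798681900229188, 3.873909611254379, 1.4350194351871595, 0.6652521449275147, 0.00592862110250494]) @ [[0.27, 0.03, 0.57, 0.77, 0.08], [-0.37, -0.61, -0.41, 0.48, -0.31], [-0.58, -0.38, 0.48, -0.19, 0.51], [0.04, -0.25, 0.53, -0.32, -0.75], [0.67, -0.65, -0.07, -0.18, 0.28]]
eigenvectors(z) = [[(-0.76+0j), -0.76-0.00j, (0.61+0j), -0.71+0.00j, -0.64+0.00j], [(0.2+0.05j), (0.2-0.05j), (-0.67+0j), (0.64+0j), (0.64+0j)], [(0.07+0.01j), (0.07-0.01j), -0.11+0.00j, (-0+0j), -0.16+0.00j], [(0.32-0.37j), (0.32+0.37j), -0.13+0.00j, 0.27+0.00j, 0.38+0.00j], [(-0.16-0.32j), (-0.16+0.32j), 0.39+0.00j, -0.12+0.00j, (0.13+0j)]]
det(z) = 0.11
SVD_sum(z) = [[0.72, 0.08, 1.51, 2.06, 0.21], [0.1, 0.01, 0.22, 0.3, 0.03], [-0.11, -0.01, -0.22, -0.3, -0.03], [-0.98, -0.11, -2.06, -2.82, -0.29], [-0.41, -0.05, -0.86, -1.18, -0.12]] + [[-1.11, -1.81, -1.21, 1.44, -0.94], [0.23, 0.38, 0.25, -0.3, 0.20], [-0.19, -0.30, -0.2, 0.24, -0.16], [-0.46, -0.75, -0.50, 0.6, -0.39], [-0.73, -1.2, -0.8, 0.95, -0.62]] + [[0.13, 0.08, -0.11, 0.04, -0.11], [0.39, 0.25, -0.32, 0.12, -0.34], [0.59, 0.38, -0.49, 0.19, -0.52], [0.22, 0.14, -0.18, 0.07, -0.19], [-0.36, -0.23, 0.3, -0.11, 0.32]] + [[0.0, -0.01, 0.01, -0.01, -0.02],[0.03, -0.14, 0.30, -0.18, -0.43],[-0.01, 0.07, -0.14, 0.08, 0.2],[0.0, -0.0, 0.01, -0.01, -0.01],[0.01, -0.05, 0.11, -0.07, -0.15]] + [[-0.00, 0.00, 0.0, 0.00, -0.0], [0.0, -0.00, -0.00, -0.0, 0.0], [0.0, -0.00, -0.0, -0.00, 0.0], [-0.00, 0.00, 0.0, 0.0, -0.00], [0.00, -0.00, -0.0, -0.0, 0.0]]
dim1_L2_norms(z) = [4.01, 1.15, 1.23, 3.87, 2.58]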